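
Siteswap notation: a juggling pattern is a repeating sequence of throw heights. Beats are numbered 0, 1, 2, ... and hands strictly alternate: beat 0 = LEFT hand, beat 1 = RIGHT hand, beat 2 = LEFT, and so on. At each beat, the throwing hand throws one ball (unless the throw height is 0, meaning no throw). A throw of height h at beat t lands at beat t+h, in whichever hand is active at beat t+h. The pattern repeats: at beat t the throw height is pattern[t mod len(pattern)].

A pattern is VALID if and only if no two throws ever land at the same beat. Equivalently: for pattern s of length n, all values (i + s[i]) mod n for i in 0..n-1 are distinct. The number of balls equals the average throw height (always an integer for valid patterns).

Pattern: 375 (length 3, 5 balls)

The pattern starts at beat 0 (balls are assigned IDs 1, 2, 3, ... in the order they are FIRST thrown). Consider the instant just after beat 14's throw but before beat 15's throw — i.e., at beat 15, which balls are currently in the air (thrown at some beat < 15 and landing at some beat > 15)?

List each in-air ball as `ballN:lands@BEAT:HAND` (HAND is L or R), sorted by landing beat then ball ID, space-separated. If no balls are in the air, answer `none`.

Answer: ball4:lands@16:L ball5:lands@17:R ball3:lands@19:R ball2:lands@20:L

Derivation:
Beat 0 (L): throw ball1 h=3 -> lands@3:R; in-air after throw: [b1@3:R]
Beat 1 (R): throw ball2 h=7 -> lands@8:L; in-air after throw: [b1@3:R b2@8:L]
Beat 2 (L): throw ball3 h=5 -> lands@7:R; in-air after throw: [b1@3:R b3@7:R b2@8:L]
Beat 3 (R): throw ball1 h=3 -> lands@6:L; in-air after throw: [b1@6:L b3@7:R b2@8:L]
Beat 4 (L): throw ball4 h=7 -> lands@11:R; in-air after throw: [b1@6:L b3@7:R b2@8:L b4@11:R]
Beat 5 (R): throw ball5 h=5 -> lands@10:L; in-air after throw: [b1@6:L b3@7:R b2@8:L b5@10:L b4@11:R]
Beat 6 (L): throw ball1 h=3 -> lands@9:R; in-air after throw: [b3@7:R b2@8:L b1@9:R b5@10:L b4@11:R]
Beat 7 (R): throw ball3 h=7 -> lands@14:L; in-air after throw: [b2@8:L b1@9:R b5@10:L b4@11:R b3@14:L]
Beat 8 (L): throw ball2 h=5 -> lands@13:R; in-air after throw: [b1@9:R b5@10:L b4@11:R b2@13:R b3@14:L]
Beat 9 (R): throw ball1 h=3 -> lands@12:L; in-air after throw: [b5@10:L b4@11:R b1@12:L b2@13:R b3@14:L]
Beat 10 (L): throw ball5 h=7 -> lands@17:R; in-air after throw: [b4@11:R b1@12:L b2@13:R b3@14:L b5@17:R]
Beat 11 (R): throw ball4 h=5 -> lands@16:L; in-air after throw: [b1@12:L b2@13:R b3@14:L b4@16:L b5@17:R]
Beat 12 (L): throw ball1 h=3 -> lands@15:R; in-air after throw: [b2@13:R b3@14:L b1@15:R b4@16:L b5@17:R]
Beat 13 (R): throw ball2 h=7 -> lands@20:L; in-air after throw: [b3@14:L b1@15:R b4@16:L b5@17:R b2@20:L]
Beat 14 (L): throw ball3 h=5 -> lands@19:R; in-air after throw: [b1@15:R b4@16:L b5@17:R b3@19:R b2@20:L]
Beat 15 (R): throw ball1 h=3 -> lands@18:L; in-air after throw: [b4@16:L b5@17:R b1@18:L b3@19:R b2@20:L]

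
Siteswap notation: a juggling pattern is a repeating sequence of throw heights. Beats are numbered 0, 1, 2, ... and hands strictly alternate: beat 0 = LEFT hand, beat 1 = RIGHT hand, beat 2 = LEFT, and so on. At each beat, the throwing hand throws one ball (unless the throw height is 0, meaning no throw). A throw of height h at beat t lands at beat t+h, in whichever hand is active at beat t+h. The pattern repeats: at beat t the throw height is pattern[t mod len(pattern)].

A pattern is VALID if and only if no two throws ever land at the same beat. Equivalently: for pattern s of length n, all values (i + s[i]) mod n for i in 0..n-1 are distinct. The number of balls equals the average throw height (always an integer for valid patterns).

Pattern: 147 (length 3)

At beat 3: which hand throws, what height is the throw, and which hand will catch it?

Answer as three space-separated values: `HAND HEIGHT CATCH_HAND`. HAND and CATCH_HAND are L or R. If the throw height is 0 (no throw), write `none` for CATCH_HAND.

Answer: R 1 L

Derivation:
Beat 3: 3 mod 2 = 1, so hand = R
Throw height = pattern[3 mod 3] = pattern[0] = 1
Lands at beat 3+1=4, 4 mod 2 = 0, so catch hand = L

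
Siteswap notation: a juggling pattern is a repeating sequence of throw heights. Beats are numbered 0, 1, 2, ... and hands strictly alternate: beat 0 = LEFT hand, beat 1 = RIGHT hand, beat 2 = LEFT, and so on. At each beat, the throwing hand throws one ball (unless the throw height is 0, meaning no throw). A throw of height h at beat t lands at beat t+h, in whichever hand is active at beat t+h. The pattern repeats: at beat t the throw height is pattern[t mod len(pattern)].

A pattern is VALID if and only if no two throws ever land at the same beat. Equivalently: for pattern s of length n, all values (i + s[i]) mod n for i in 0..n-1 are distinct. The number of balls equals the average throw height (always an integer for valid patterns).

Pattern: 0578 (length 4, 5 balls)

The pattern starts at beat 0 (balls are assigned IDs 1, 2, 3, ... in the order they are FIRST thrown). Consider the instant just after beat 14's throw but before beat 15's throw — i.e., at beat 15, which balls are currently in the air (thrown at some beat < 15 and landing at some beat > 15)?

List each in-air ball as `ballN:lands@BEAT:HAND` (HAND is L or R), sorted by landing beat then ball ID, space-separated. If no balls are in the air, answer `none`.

Answer: ball4:lands@17:R ball1:lands@18:L ball3:lands@19:R ball2:lands@21:R

Derivation:
Beat 1 (R): throw ball1 h=5 -> lands@6:L; in-air after throw: [b1@6:L]
Beat 2 (L): throw ball2 h=7 -> lands@9:R; in-air after throw: [b1@6:L b2@9:R]
Beat 3 (R): throw ball3 h=8 -> lands@11:R; in-air after throw: [b1@6:L b2@9:R b3@11:R]
Beat 5 (R): throw ball4 h=5 -> lands@10:L; in-air after throw: [b1@6:L b2@9:R b4@10:L b3@11:R]
Beat 6 (L): throw ball1 h=7 -> lands@13:R; in-air after throw: [b2@9:R b4@10:L b3@11:R b1@13:R]
Beat 7 (R): throw ball5 h=8 -> lands@15:R; in-air after throw: [b2@9:R b4@10:L b3@11:R b1@13:R b5@15:R]
Beat 9 (R): throw ball2 h=5 -> lands@14:L; in-air after throw: [b4@10:L b3@11:R b1@13:R b2@14:L b5@15:R]
Beat 10 (L): throw ball4 h=7 -> lands@17:R; in-air after throw: [b3@11:R b1@13:R b2@14:L b5@15:R b4@17:R]
Beat 11 (R): throw ball3 h=8 -> lands@19:R; in-air after throw: [b1@13:R b2@14:L b5@15:R b4@17:R b3@19:R]
Beat 13 (R): throw ball1 h=5 -> lands@18:L; in-air after throw: [b2@14:L b5@15:R b4@17:R b1@18:L b3@19:R]
Beat 14 (L): throw ball2 h=7 -> lands@21:R; in-air after throw: [b5@15:R b4@17:R b1@18:L b3@19:R b2@21:R]
Beat 15 (R): throw ball5 h=8 -> lands@23:R; in-air after throw: [b4@17:R b1@18:L b3@19:R b2@21:R b5@23:R]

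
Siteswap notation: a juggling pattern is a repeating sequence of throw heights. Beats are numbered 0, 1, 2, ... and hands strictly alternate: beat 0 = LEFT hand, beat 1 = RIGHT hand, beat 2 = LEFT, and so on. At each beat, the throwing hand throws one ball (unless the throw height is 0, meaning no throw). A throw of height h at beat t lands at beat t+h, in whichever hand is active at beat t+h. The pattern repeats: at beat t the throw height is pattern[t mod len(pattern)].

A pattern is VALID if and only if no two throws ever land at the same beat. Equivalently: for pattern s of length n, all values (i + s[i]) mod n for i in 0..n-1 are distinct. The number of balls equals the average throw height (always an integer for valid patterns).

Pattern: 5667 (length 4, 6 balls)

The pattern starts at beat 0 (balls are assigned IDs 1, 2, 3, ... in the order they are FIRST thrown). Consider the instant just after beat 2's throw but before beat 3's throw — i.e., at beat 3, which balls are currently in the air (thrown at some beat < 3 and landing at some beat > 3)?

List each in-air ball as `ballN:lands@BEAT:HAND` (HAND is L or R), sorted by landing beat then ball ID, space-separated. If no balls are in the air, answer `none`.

Answer: ball1:lands@5:R ball2:lands@7:R ball3:lands@8:L

Derivation:
Beat 0 (L): throw ball1 h=5 -> lands@5:R; in-air after throw: [b1@5:R]
Beat 1 (R): throw ball2 h=6 -> lands@7:R; in-air after throw: [b1@5:R b2@7:R]
Beat 2 (L): throw ball3 h=6 -> lands@8:L; in-air after throw: [b1@5:R b2@7:R b3@8:L]
Beat 3 (R): throw ball4 h=7 -> lands@10:L; in-air after throw: [b1@5:R b2@7:R b3@8:L b4@10:L]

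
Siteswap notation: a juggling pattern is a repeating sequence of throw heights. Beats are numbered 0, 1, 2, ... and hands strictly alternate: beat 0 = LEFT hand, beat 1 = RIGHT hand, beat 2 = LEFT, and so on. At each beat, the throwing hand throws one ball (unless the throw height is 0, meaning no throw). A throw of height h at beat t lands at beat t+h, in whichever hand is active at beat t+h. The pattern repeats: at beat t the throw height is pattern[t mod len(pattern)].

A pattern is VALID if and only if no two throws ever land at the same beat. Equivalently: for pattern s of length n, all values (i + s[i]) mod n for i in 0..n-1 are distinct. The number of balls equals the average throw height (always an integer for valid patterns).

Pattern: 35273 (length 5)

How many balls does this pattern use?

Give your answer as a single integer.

Pattern = [3, 5, 2, 7, 3], length n = 5
  position 0: throw height = 3, running sum = 3
  position 1: throw height = 5, running sum = 8
  position 2: throw height = 2, running sum = 10
  position 3: throw height = 7, running sum = 17
  position 4: throw height = 3, running sum = 20
Total sum = 20; balls = sum / n = 20 / 5 = 4

Answer: 4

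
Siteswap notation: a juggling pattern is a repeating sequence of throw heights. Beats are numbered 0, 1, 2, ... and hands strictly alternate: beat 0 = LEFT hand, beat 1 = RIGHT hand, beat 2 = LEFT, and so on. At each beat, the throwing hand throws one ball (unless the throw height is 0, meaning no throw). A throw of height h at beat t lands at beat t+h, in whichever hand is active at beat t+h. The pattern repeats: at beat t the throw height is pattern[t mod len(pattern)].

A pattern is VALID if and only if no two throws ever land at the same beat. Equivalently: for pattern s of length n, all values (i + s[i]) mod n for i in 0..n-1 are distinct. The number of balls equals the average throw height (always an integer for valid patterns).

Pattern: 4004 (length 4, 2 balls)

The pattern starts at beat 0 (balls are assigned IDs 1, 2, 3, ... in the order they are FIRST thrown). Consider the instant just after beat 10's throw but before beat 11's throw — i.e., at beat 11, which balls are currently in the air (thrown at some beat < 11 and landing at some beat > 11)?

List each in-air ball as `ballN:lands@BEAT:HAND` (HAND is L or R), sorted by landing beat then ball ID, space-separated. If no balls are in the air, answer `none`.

Beat 0 (L): throw ball1 h=4 -> lands@4:L; in-air after throw: [b1@4:L]
Beat 3 (R): throw ball2 h=4 -> lands@7:R; in-air after throw: [b1@4:L b2@7:R]
Beat 4 (L): throw ball1 h=4 -> lands@8:L; in-air after throw: [b2@7:R b1@8:L]
Beat 7 (R): throw ball2 h=4 -> lands@11:R; in-air after throw: [b1@8:L b2@11:R]
Beat 8 (L): throw ball1 h=4 -> lands@12:L; in-air after throw: [b2@11:R b1@12:L]
Beat 11 (R): throw ball2 h=4 -> lands@15:R; in-air after throw: [b1@12:L b2@15:R]

Answer: ball1:lands@12:L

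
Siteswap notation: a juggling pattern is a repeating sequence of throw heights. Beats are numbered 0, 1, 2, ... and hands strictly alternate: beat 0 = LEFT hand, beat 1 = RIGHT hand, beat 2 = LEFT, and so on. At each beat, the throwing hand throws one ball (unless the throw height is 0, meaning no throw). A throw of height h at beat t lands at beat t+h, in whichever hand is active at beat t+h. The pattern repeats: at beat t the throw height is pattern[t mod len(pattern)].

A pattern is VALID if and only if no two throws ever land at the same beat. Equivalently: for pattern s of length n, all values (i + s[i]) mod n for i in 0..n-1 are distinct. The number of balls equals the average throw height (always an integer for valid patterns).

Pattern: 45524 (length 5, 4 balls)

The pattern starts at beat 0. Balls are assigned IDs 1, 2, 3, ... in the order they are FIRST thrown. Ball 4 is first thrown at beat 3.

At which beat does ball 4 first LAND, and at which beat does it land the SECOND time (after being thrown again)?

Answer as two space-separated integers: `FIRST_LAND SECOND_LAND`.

Beat 0 (L): throw ball1 h=4 -> lands@4:L; in-air after throw: [b1@4:L]
Beat 1 (R): throw ball2 h=5 -> lands@6:L; in-air after throw: [b1@4:L b2@6:L]
Beat 2 (L): throw ball3 h=5 -> lands@7:R; in-air after throw: [b1@4:L b2@6:L b3@7:R]
Beat 3 (R): throw ball4 h=2 -> lands@5:R; in-air after throw: [b1@4:L b4@5:R b2@6:L b3@7:R]
Beat 4 (L): throw ball1 h=4 -> lands@8:L; in-air after throw: [b4@5:R b2@6:L b3@7:R b1@8:L]
Beat 5 (R): throw ball4 h=4 -> lands@9:R; in-air after throw: [b2@6:L b3@7:R b1@8:L b4@9:R]
Beat 6 (L): throw ball2 h=5 -> lands@11:R; in-air after throw: [b3@7:R b1@8:L b4@9:R b2@11:R]
Beat 7 (R): throw ball3 h=5 -> lands@12:L; in-air after throw: [b1@8:L b4@9:R b2@11:R b3@12:L]
Beat 8 (L): throw ball1 h=2 -> lands@10:L; in-air after throw: [b4@9:R b1@10:L b2@11:R b3@12:L]
Beat 9 (R): throw ball4 h=4 -> lands@13:R; in-air after throw: [b1@10:L b2@11:R b3@12:L b4@13:R]
Ball 4: thrown@3 h=2 -> first land @5; rethrown@5 h=4 -> second land @9

Answer: 5 9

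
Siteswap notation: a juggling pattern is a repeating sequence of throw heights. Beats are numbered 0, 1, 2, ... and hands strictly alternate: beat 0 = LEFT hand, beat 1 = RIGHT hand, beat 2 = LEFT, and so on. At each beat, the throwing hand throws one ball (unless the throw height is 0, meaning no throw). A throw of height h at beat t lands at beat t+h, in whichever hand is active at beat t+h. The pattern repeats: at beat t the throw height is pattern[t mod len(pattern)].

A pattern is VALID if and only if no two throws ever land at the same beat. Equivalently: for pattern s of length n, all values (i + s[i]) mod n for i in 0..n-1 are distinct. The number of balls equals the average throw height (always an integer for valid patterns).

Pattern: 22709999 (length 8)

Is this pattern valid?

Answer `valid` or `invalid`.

Answer: invalid

Derivation:
i=0: (i + s[i]) mod n = (0 + 2) mod 8 = 2
i=1: (i + s[i]) mod n = (1 + 2) mod 8 = 3
i=2: (i + s[i]) mod n = (2 + 7) mod 8 = 1
i=3: (i + s[i]) mod n = (3 + 0) mod 8 = 3
i=4: (i + s[i]) mod n = (4 + 9) mod 8 = 5
i=5: (i + s[i]) mod n = (5 + 9) mod 8 = 6
i=6: (i + s[i]) mod n = (6 + 9) mod 8 = 7
i=7: (i + s[i]) mod n = (7 + 9) mod 8 = 0
Residues: [2, 3, 1, 3, 5, 6, 7, 0], distinct: False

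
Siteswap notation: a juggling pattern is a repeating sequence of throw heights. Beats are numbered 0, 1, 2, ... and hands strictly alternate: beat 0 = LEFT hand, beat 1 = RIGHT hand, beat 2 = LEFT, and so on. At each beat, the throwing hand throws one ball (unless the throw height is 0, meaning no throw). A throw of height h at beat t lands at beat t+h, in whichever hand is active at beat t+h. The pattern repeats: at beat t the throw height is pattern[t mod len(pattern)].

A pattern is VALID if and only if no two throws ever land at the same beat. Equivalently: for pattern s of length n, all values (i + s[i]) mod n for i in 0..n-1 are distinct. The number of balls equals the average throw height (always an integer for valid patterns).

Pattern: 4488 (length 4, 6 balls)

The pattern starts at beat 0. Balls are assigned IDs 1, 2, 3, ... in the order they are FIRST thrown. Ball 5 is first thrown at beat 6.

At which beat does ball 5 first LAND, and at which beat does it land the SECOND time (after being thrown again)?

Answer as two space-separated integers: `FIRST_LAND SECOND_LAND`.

Answer: 14 22

Derivation:
Beat 0 (L): throw ball1 h=4 -> lands@4:L; in-air after throw: [b1@4:L]
Beat 1 (R): throw ball2 h=4 -> lands@5:R; in-air after throw: [b1@4:L b2@5:R]
Beat 2 (L): throw ball3 h=8 -> lands@10:L; in-air after throw: [b1@4:L b2@5:R b3@10:L]
Beat 3 (R): throw ball4 h=8 -> lands@11:R; in-air after throw: [b1@4:L b2@5:R b3@10:L b4@11:R]
Beat 4 (L): throw ball1 h=4 -> lands@8:L; in-air after throw: [b2@5:R b1@8:L b3@10:L b4@11:R]
Beat 5 (R): throw ball2 h=4 -> lands@9:R; in-air after throw: [b1@8:L b2@9:R b3@10:L b4@11:R]
Beat 6 (L): throw ball5 h=8 -> lands@14:L; in-air after throw: [b1@8:L b2@9:R b3@10:L b4@11:R b5@14:L]
Beat 7 (R): throw ball6 h=8 -> lands@15:R; in-air after throw: [b1@8:L b2@9:R b3@10:L b4@11:R b5@14:L b6@15:R]
Beat 8 (L): throw ball1 h=4 -> lands@12:L; in-air after throw: [b2@9:R b3@10:L b4@11:R b1@12:L b5@14:L b6@15:R]
Beat 9 (R): throw ball2 h=4 -> lands@13:R; in-air after throw: [b3@10:L b4@11:R b1@12:L b2@13:R b5@14:L b6@15:R]
Beat 10 (L): throw ball3 h=8 -> lands@18:L; in-air after throw: [b4@11:R b1@12:L b2@13:R b5@14:L b6@15:R b3@18:L]
Beat 11 (R): throw ball4 h=8 -> lands@19:R; in-air after throw: [b1@12:L b2@13:R b5@14:L b6@15:R b3@18:L b4@19:R]
Beat 12 (L): throw ball1 h=4 -> lands@16:L; in-air after throw: [b2@13:R b5@14:L b6@15:R b1@16:L b3@18:L b4@19:R]
Beat 13 (R): throw ball2 h=4 -> lands@17:R; in-air after throw: [b5@14:L b6@15:R b1@16:L b2@17:R b3@18:L b4@19:R]
Beat 14 (L): throw ball5 h=8 -> lands@22:L; in-air after throw: [b6@15:R b1@16:L b2@17:R b3@18:L b4@19:R b5@22:L]
Beat 15 (R): throw ball6 h=8 -> lands@23:R; in-air after throw: [b1@16:L b2@17:R b3@18:L b4@19:R b5@22:L b6@23:R]
Beat 16 (L): throw ball1 h=4 -> lands@20:L; in-air after throw: [b2@17:R b3@18:L b4@19:R b1@20:L b5@22:L b6@23:R]
Beat 17 (R): throw ball2 h=4 -> lands@21:R; in-air after throw: [b3@18:L b4@19:R b1@20:L b2@21:R b5@22:L b6@23:R]
Beat 18 (L): throw ball3 h=8 -> lands@26:L; in-air after throw: [b4@19:R b1@20:L b2@21:R b5@22:L b6@23:R b3@26:L]
Beat 19 (R): throw ball4 h=8 -> lands@27:R; in-air after throw: [b1@20:L b2@21:R b5@22:L b6@23:R b3@26:L b4@27:R]
Beat 20 (L): throw ball1 h=4 -> lands@24:L; in-air after throw: [b2@21:R b5@22:L b6@23:R b1@24:L b3@26:L b4@27:R]
Beat 21 (R): throw ball2 h=4 -> lands@25:R; in-air after throw: [b5@22:L b6@23:R b1@24:L b2@25:R b3@26:L b4@27:R]
Ball 5: thrown@6 h=8 -> first land @14; rethrown@14 h=8 -> second land @22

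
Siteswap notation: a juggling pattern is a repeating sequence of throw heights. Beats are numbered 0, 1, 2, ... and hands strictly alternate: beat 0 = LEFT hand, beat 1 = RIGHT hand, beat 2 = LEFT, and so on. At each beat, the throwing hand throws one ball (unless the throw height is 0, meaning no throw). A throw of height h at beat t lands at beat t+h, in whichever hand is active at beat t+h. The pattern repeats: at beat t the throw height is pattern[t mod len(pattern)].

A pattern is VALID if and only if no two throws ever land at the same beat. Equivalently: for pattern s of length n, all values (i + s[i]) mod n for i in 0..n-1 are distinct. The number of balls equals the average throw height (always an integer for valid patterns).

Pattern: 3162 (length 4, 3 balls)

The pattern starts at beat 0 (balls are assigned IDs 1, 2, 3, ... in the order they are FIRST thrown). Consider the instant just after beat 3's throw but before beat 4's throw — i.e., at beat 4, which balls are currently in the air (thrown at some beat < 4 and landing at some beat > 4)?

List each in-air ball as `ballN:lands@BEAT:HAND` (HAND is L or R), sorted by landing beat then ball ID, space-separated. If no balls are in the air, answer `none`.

Beat 0 (L): throw ball1 h=3 -> lands@3:R; in-air after throw: [b1@3:R]
Beat 1 (R): throw ball2 h=1 -> lands@2:L; in-air after throw: [b2@2:L b1@3:R]
Beat 2 (L): throw ball2 h=6 -> lands@8:L; in-air after throw: [b1@3:R b2@8:L]
Beat 3 (R): throw ball1 h=2 -> lands@5:R; in-air after throw: [b1@5:R b2@8:L]
Beat 4 (L): throw ball3 h=3 -> lands@7:R; in-air after throw: [b1@5:R b3@7:R b2@8:L]

Answer: ball1:lands@5:R ball2:lands@8:L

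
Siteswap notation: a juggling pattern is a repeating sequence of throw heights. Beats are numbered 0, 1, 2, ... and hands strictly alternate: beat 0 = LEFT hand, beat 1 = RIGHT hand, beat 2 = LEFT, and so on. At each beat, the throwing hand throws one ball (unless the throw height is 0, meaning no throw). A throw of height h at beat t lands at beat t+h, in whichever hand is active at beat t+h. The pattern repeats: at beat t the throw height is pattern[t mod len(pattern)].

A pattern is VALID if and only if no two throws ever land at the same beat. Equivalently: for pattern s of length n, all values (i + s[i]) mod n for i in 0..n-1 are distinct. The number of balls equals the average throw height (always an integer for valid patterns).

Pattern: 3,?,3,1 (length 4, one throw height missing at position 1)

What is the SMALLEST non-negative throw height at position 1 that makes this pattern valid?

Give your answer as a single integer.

Answer: 1

Derivation:
i=0: (0 + 3) mod 4 = 3
i=1: s[i]=? (unknown)
i=2: (2 + 3) mod 4 = 1
i=3: (3 + 1) mod 4 = 0
Known residues: [0, 1, 3]; need a permutation of 0..3, so missing residue r = 2
Need (1 + s) mod 4 = 2; smallest s = (2 - 1) mod 4 = 1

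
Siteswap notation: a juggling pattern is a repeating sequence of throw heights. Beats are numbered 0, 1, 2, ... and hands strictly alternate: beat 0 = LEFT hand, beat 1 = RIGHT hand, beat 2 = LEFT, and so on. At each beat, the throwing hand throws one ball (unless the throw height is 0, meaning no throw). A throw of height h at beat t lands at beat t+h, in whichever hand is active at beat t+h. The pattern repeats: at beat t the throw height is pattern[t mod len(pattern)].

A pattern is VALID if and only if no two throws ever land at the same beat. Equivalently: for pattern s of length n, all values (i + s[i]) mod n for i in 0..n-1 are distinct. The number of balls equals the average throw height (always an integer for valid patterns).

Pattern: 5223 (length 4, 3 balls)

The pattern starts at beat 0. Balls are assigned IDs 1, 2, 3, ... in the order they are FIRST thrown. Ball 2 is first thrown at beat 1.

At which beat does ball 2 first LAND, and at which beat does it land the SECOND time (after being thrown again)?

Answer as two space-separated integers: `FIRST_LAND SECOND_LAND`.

Answer: 3 6

Derivation:
Beat 0 (L): throw ball1 h=5 -> lands@5:R; in-air after throw: [b1@5:R]
Beat 1 (R): throw ball2 h=2 -> lands@3:R; in-air after throw: [b2@3:R b1@5:R]
Beat 2 (L): throw ball3 h=2 -> lands@4:L; in-air after throw: [b2@3:R b3@4:L b1@5:R]
Beat 3 (R): throw ball2 h=3 -> lands@6:L; in-air after throw: [b3@4:L b1@5:R b2@6:L]
Beat 4 (L): throw ball3 h=5 -> lands@9:R; in-air after throw: [b1@5:R b2@6:L b3@9:R]
Beat 5 (R): throw ball1 h=2 -> lands@7:R; in-air after throw: [b2@6:L b1@7:R b3@9:R]
Beat 6 (L): throw ball2 h=2 -> lands@8:L; in-air after throw: [b1@7:R b2@8:L b3@9:R]
Ball 2: thrown@1 h=2 -> first land @3; rethrown@3 h=3 -> second land @6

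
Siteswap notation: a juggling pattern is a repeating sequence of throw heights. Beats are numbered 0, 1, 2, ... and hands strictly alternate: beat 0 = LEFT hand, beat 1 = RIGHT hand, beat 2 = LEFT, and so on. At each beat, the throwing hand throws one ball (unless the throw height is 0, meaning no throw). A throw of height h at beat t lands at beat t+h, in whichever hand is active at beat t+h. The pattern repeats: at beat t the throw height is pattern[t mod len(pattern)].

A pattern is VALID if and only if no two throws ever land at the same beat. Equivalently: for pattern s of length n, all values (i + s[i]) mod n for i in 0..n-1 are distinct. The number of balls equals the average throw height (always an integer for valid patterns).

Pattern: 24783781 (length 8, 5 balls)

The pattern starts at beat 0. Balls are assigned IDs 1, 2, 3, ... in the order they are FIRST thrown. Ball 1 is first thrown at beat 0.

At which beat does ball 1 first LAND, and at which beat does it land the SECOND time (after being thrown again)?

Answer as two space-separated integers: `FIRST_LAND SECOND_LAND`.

Beat 0 (L): throw ball1 h=2 -> lands@2:L; in-air after throw: [b1@2:L]
Beat 1 (R): throw ball2 h=4 -> lands@5:R; in-air after throw: [b1@2:L b2@5:R]
Beat 2 (L): throw ball1 h=7 -> lands@9:R; in-air after throw: [b2@5:R b1@9:R]
Beat 3 (R): throw ball3 h=8 -> lands@11:R; in-air after throw: [b2@5:R b1@9:R b3@11:R]
Beat 4 (L): throw ball4 h=3 -> lands@7:R; in-air after throw: [b2@5:R b4@7:R b1@9:R b3@11:R]
Beat 5 (R): throw ball2 h=7 -> lands@12:L; in-air after throw: [b4@7:R b1@9:R b3@11:R b2@12:L]
Beat 6 (L): throw ball5 h=8 -> lands@14:L; in-air after throw: [b4@7:R b1@9:R b3@11:R b2@12:L b5@14:L]
Beat 7 (R): throw ball4 h=1 -> lands@8:L; in-air after throw: [b4@8:L b1@9:R b3@11:R b2@12:L b5@14:L]
Beat 8 (L): throw ball4 h=2 -> lands@10:L; in-air after throw: [b1@9:R b4@10:L b3@11:R b2@12:L b5@14:L]
Beat 9 (R): throw ball1 h=4 -> lands@13:R; in-air after throw: [b4@10:L b3@11:R b2@12:L b1@13:R b5@14:L]
Ball 1: thrown@0 h=2 -> first land @2; rethrown@2 h=7 -> second land @9

Answer: 2 9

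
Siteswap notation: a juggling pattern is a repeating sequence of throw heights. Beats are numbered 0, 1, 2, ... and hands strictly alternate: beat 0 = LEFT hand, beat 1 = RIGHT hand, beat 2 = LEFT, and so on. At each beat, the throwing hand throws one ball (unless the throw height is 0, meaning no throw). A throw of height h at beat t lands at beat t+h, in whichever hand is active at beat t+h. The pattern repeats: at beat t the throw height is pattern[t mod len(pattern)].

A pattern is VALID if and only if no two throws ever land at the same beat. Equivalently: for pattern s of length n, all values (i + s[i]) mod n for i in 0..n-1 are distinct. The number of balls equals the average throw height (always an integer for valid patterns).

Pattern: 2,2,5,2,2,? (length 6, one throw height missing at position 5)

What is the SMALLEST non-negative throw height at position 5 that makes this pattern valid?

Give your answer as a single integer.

i=0: (0 + 2) mod 6 = 2
i=1: (1 + 2) mod 6 = 3
i=2: (2 + 5) mod 6 = 1
i=3: (3 + 2) mod 6 = 5
i=4: (4 + 2) mod 6 = 0
i=5: s[i]=? (unknown)
Known residues: [0, 1, 2, 3, 5]; need a permutation of 0..5, so missing residue r = 4
Need (5 + s) mod 6 = 4; smallest s = (4 - 5) mod 6 = 5

Answer: 5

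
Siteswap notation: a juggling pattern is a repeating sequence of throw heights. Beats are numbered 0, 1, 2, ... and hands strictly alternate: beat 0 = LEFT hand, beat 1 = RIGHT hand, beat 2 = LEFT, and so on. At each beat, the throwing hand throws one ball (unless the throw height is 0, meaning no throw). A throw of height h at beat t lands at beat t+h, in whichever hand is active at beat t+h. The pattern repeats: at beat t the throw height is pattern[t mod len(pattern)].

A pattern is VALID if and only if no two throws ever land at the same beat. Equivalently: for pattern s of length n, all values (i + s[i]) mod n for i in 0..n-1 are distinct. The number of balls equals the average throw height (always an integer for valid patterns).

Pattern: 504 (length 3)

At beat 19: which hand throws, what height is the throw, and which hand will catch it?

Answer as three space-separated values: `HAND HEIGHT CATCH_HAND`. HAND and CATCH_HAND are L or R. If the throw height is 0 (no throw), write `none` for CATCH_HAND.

Answer: R 0 none

Derivation:
Beat 19: 19 mod 2 = 1, so hand = R
Throw height = pattern[19 mod 3] = pattern[1] = 0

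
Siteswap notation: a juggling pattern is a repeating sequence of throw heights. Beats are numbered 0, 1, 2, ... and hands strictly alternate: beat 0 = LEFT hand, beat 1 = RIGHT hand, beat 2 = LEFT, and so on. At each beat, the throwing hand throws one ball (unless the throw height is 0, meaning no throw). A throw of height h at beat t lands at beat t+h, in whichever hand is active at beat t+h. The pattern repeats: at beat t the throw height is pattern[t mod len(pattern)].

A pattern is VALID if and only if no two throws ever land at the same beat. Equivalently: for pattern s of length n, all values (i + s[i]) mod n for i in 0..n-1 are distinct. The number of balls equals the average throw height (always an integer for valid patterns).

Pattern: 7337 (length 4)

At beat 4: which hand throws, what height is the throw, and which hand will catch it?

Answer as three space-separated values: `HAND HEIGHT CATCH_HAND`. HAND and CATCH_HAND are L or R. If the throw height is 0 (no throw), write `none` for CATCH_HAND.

Beat 4: 4 mod 2 = 0, so hand = L
Throw height = pattern[4 mod 4] = pattern[0] = 7
Lands at beat 4+7=11, 11 mod 2 = 1, so catch hand = R

Answer: L 7 R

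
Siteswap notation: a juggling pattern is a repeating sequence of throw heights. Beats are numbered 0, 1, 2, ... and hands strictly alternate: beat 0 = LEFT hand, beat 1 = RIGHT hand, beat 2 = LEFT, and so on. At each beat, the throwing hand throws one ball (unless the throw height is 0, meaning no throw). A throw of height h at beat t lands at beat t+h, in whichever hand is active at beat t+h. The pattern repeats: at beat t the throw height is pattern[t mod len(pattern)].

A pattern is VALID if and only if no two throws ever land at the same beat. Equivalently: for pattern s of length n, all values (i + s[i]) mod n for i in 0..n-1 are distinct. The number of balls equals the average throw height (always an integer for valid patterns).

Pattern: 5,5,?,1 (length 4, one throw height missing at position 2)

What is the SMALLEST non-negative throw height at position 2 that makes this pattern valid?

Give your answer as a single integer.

Answer: 1

Derivation:
i=0: (0 + 5) mod 4 = 1
i=1: (1 + 5) mod 4 = 2
i=2: s[i]=? (unknown)
i=3: (3 + 1) mod 4 = 0
Known residues: [0, 1, 2]; need a permutation of 0..3, so missing residue r = 3
Need (2 + s) mod 4 = 3; smallest s = (3 - 2) mod 4 = 1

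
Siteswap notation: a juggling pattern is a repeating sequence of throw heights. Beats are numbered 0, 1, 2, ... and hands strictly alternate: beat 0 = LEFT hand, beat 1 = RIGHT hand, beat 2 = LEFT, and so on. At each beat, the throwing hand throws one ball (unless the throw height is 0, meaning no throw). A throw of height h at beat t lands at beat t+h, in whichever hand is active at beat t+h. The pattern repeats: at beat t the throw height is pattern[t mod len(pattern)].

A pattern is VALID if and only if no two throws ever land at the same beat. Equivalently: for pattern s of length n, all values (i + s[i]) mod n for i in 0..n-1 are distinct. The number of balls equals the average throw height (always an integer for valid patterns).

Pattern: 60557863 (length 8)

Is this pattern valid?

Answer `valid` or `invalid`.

Answer: valid

Derivation:
i=0: (i + s[i]) mod n = (0 + 6) mod 8 = 6
i=1: (i + s[i]) mod n = (1 + 0) mod 8 = 1
i=2: (i + s[i]) mod n = (2 + 5) mod 8 = 7
i=3: (i + s[i]) mod n = (3 + 5) mod 8 = 0
i=4: (i + s[i]) mod n = (4 + 7) mod 8 = 3
i=5: (i + s[i]) mod n = (5 + 8) mod 8 = 5
i=6: (i + s[i]) mod n = (6 + 6) mod 8 = 4
i=7: (i + s[i]) mod n = (7 + 3) mod 8 = 2
Residues: [6, 1, 7, 0, 3, 5, 4, 2], distinct: True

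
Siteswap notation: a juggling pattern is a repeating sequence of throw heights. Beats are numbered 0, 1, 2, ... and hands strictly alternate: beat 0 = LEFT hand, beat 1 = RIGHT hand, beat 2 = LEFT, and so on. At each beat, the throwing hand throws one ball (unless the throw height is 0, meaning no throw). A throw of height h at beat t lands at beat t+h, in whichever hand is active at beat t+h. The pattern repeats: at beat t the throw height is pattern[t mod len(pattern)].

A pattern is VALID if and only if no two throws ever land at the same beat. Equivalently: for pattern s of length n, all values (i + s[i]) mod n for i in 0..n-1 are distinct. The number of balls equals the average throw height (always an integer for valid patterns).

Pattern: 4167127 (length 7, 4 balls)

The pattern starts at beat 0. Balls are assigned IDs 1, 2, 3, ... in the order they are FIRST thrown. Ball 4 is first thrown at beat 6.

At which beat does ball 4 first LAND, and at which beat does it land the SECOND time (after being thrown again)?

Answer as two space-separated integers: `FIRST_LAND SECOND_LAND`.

Answer: 13 20

Derivation:
Beat 0 (L): throw ball1 h=4 -> lands@4:L; in-air after throw: [b1@4:L]
Beat 1 (R): throw ball2 h=1 -> lands@2:L; in-air after throw: [b2@2:L b1@4:L]
Beat 2 (L): throw ball2 h=6 -> lands@8:L; in-air after throw: [b1@4:L b2@8:L]
Beat 3 (R): throw ball3 h=7 -> lands@10:L; in-air after throw: [b1@4:L b2@8:L b3@10:L]
Beat 4 (L): throw ball1 h=1 -> lands@5:R; in-air after throw: [b1@5:R b2@8:L b3@10:L]
Beat 5 (R): throw ball1 h=2 -> lands@7:R; in-air after throw: [b1@7:R b2@8:L b3@10:L]
Beat 6 (L): throw ball4 h=7 -> lands@13:R; in-air after throw: [b1@7:R b2@8:L b3@10:L b4@13:R]
Beat 7 (R): throw ball1 h=4 -> lands@11:R; in-air after throw: [b2@8:L b3@10:L b1@11:R b4@13:R]
Beat 8 (L): throw ball2 h=1 -> lands@9:R; in-air after throw: [b2@9:R b3@10:L b1@11:R b4@13:R]
Beat 9 (R): throw ball2 h=6 -> lands@15:R; in-air after throw: [b3@10:L b1@11:R b4@13:R b2@15:R]
Beat 10 (L): throw ball3 h=7 -> lands@17:R; in-air after throw: [b1@11:R b4@13:R b2@15:R b3@17:R]
Beat 11 (R): throw ball1 h=1 -> lands@12:L; in-air after throw: [b1@12:L b4@13:R b2@15:R b3@17:R]
Beat 12 (L): throw ball1 h=2 -> lands@14:L; in-air after throw: [b4@13:R b1@14:L b2@15:R b3@17:R]
Beat 13 (R): throw ball4 h=7 -> lands@20:L; in-air after throw: [b1@14:L b2@15:R b3@17:R b4@20:L]
Beat 14 (L): throw ball1 h=4 -> lands@18:L; in-air after throw: [b2@15:R b3@17:R b1@18:L b4@20:L]
Beat 15 (R): throw ball2 h=1 -> lands@16:L; in-air after throw: [b2@16:L b3@17:R b1@18:L b4@20:L]
Beat 16 (L): throw ball2 h=6 -> lands@22:L; in-air after throw: [b3@17:R b1@18:L b4@20:L b2@22:L]
Beat 17 (R): throw ball3 h=7 -> lands@24:L; in-air after throw: [b1@18:L b4@20:L b2@22:L b3@24:L]
Beat 18 (L): throw ball1 h=1 -> lands@19:R; in-air after throw: [b1@19:R b4@20:L b2@22:L b3@24:L]
Beat 19 (R): throw ball1 h=2 -> lands@21:R; in-air after throw: [b4@20:L b1@21:R b2@22:L b3@24:L]
Ball 4: thrown@6 h=7 -> first land @13; rethrown@13 h=7 -> second land @20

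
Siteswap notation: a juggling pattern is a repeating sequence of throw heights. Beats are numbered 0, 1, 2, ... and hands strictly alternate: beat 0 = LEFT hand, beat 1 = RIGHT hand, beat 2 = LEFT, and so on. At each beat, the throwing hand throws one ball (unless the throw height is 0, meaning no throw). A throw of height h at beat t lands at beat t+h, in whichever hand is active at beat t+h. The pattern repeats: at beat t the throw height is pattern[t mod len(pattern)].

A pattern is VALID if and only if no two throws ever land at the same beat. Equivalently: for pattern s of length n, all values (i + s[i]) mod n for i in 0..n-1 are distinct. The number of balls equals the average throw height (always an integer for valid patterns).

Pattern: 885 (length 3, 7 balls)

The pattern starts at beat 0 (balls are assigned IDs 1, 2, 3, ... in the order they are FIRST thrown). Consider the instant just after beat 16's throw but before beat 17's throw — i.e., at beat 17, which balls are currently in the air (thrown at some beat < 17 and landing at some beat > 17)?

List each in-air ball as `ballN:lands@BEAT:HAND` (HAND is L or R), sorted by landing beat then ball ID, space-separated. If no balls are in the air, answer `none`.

Beat 0 (L): throw ball1 h=8 -> lands@8:L; in-air after throw: [b1@8:L]
Beat 1 (R): throw ball2 h=8 -> lands@9:R; in-air after throw: [b1@8:L b2@9:R]
Beat 2 (L): throw ball3 h=5 -> lands@7:R; in-air after throw: [b3@7:R b1@8:L b2@9:R]
Beat 3 (R): throw ball4 h=8 -> lands@11:R; in-air after throw: [b3@7:R b1@8:L b2@9:R b4@11:R]
Beat 4 (L): throw ball5 h=8 -> lands@12:L; in-air after throw: [b3@7:R b1@8:L b2@9:R b4@11:R b5@12:L]
Beat 5 (R): throw ball6 h=5 -> lands@10:L; in-air after throw: [b3@7:R b1@8:L b2@9:R b6@10:L b4@11:R b5@12:L]
Beat 6 (L): throw ball7 h=8 -> lands@14:L; in-air after throw: [b3@7:R b1@8:L b2@9:R b6@10:L b4@11:R b5@12:L b7@14:L]
Beat 7 (R): throw ball3 h=8 -> lands@15:R; in-air after throw: [b1@8:L b2@9:R b6@10:L b4@11:R b5@12:L b7@14:L b3@15:R]
Beat 8 (L): throw ball1 h=5 -> lands@13:R; in-air after throw: [b2@9:R b6@10:L b4@11:R b5@12:L b1@13:R b7@14:L b3@15:R]
Beat 9 (R): throw ball2 h=8 -> lands@17:R; in-air after throw: [b6@10:L b4@11:R b5@12:L b1@13:R b7@14:L b3@15:R b2@17:R]
Beat 10 (L): throw ball6 h=8 -> lands@18:L; in-air after throw: [b4@11:R b5@12:L b1@13:R b7@14:L b3@15:R b2@17:R b6@18:L]
Beat 11 (R): throw ball4 h=5 -> lands@16:L; in-air after throw: [b5@12:L b1@13:R b7@14:L b3@15:R b4@16:L b2@17:R b6@18:L]
Beat 12 (L): throw ball5 h=8 -> lands@20:L; in-air after throw: [b1@13:R b7@14:L b3@15:R b4@16:L b2@17:R b6@18:L b5@20:L]
Beat 13 (R): throw ball1 h=8 -> lands@21:R; in-air after throw: [b7@14:L b3@15:R b4@16:L b2@17:R b6@18:L b5@20:L b1@21:R]
Beat 14 (L): throw ball7 h=5 -> lands@19:R; in-air after throw: [b3@15:R b4@16:L b2@17:R b6@18:L b7@19:R b5@20:L b1@21:R]
Beat 15 (R): throw ball3 h=8 -> lands@23:R; in-air after throw: [b4@16:L b2@17:R b6@18:L b7@19:R b5@20:L b1@21:R b3@23:R]
Beat 16 (L): throw ball4 h=8 -> lands@24:L; in-air after throw: [b2@17:R b6@18:L b7@19:R b5@20:L b1@21:R b3@23:R b4@24:L]
Beat 17 (R): throw ball2 h=5 -> lands@22:L; in-air after throw: [b6@18:L b7@19:R b5@20:L b1@21:R b2@22:L b3@23:R b4@24:L]

Answer: ball6:lands@18:L ball7:lands@19:R ball5:lands@20:L ball1:lands@21:R ball3:lands@23:R ball4:lands@24:L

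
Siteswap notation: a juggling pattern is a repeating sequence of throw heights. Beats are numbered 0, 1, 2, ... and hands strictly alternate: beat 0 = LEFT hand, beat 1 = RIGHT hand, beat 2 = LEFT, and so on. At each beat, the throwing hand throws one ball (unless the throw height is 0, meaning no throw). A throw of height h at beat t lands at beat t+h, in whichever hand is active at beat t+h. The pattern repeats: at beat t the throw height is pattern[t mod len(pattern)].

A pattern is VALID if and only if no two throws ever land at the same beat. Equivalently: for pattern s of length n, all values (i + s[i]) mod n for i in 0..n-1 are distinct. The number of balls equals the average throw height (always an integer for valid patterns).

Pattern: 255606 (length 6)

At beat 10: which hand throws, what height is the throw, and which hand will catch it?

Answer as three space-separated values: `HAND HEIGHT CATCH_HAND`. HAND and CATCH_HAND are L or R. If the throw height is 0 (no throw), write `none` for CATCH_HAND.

Beat 10: 10 mod 2 = 0, so hand = L
Throw height = pattern[10 mod 6] = pattern[4] = 0

Answer: L 0 none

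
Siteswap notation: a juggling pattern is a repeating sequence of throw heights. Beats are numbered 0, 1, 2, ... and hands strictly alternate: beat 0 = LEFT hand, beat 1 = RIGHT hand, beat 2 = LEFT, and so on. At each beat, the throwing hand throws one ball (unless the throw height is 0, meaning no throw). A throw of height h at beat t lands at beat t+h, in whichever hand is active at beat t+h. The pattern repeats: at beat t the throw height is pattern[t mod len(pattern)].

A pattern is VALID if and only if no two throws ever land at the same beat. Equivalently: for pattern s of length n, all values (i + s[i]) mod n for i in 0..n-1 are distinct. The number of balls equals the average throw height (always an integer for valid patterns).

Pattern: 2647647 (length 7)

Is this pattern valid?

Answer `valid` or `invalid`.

i=0: (i + s[i]) mod n = (0 + 2) mod 7 = 2
i=1: (i + s[i]) mod n = (1 + 6) mod 7 = 0
i=2: (i + s[i]) mod n = (2 + 4) mod 7 = 6
i=3: (i + s[i]) mod n = (3 + 7) mod 7 = 3
i=4: (i + s[i]) mod n = (4 + 6) mod 7 = 3
i=5: (i + s[i]) mod n = (5 + 4) mod 7 = 2
i=6: (i + s[i]) mod n = (6 + 7) mod 7 = 6
Residues: [2, 0, 6, 3, 3, 2, 6], distinct: False

Answer: invalid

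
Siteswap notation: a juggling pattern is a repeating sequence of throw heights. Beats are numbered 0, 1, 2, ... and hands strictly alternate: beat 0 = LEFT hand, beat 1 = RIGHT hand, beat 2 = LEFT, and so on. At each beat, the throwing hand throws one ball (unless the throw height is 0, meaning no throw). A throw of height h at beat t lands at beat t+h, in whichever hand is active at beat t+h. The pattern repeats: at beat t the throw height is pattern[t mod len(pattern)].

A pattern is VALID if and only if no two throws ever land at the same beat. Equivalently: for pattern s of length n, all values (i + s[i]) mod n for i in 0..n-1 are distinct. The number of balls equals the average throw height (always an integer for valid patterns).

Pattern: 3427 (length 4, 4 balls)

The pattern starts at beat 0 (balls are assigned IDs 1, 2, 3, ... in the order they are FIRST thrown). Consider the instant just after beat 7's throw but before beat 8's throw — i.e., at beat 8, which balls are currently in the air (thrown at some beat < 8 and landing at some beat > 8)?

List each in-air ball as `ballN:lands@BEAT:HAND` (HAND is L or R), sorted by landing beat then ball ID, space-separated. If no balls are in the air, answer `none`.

Answer: ball2:lands@9:R ball1:lands@10:L ball3:lands@14:L

Derivation:
Beat 0 (L): throw ball1 h=3 -> lands@3:R; in-air after throw: [b1@3:R]
Beat 1 (R): throw ball2 h=4 -> lands@5:R; in-air after throw: [b1@3:R b2@5:R]
Beat 2 (L): throw ball3 h=2 -> lands@4:L; in-air after throw: [b1@3:R b3@4:L b2@5:R]
Beat 3 (R): throw ball1 h=7 -> lands@10:L; in-air after throw: [b3@4:L b2@5:R b1@10:L]
Beat 4 (L): throw ball3 h=3 -> lands@7:R; in-air after throw: [b2@5:R b3@7:R b1@10:L]
Beat 5 (R): throw ball2 h=4 -> lands@9:R; in-air after throw: [b3@7:R b2@9:R b1@10:L]
Beat 6 (L): throw ball4 h=2 -> lands@8:L; in-air after throw: [b3@7:R b4@8:L b2@9:R b1@10:L]
Beat 7 (R): throw ball3 h=7 -> lands@14:L; in-air after throw: [b4@8:L b2@9:R b1@10:L b3@14:L]
Beat 8 (L): throw ball4 h=3 -> lands@11:R; in-air after throw: [b2@9:R b1@10:L b4@11:R b3@14:L]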